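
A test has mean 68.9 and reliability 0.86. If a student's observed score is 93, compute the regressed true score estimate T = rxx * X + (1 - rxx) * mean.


T_est = rxx * X + (1 - rxx) * mean
T_est = 0.86 * 93 + 0.14 * 68.9
T_est = 79.98 + 9.646
T_est = 89.626

89.626


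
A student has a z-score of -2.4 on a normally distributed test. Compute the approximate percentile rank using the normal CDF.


CDF(z) = 0.5 * (1 + erf(z/sqrt(2)))
erf(-1.6971) = -0.9836
CDF = 0.0082
Percentile rank = 0.0082 * 100 = 0.82

0.82


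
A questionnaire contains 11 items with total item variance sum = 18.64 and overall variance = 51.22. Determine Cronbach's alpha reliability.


alpha = (k/(k-1)) * (1 - sum(si^2)/s_total^2)
= (11/10) * (1 - 18.64/51.22)
alpha = 0.6997

0.6997


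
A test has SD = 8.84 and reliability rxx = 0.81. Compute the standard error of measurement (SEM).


SEM = SD * sqrt(1 - rxx)
SEM = 8.84 * sqrt(1 - 0.81)
SEM = 8.84 * sqrt(0.19) = 8.84 * 0.43589
SEM = 3.8533

3.8533


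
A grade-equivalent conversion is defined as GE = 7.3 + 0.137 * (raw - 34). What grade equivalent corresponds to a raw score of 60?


raw - median = 60 - 34 = 26
slope * diff = 0.137 * 26 = 3.562
GE = 7.3 + 3.562
GE = 10.862

10.862


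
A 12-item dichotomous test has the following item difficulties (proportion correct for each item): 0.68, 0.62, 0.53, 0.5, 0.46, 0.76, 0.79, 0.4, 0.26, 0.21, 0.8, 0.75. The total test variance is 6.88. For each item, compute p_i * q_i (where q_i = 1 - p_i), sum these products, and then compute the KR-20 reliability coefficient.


For each item, compute p_i * q_i:
  Item 1: 0.68 * 0.32 = 0.2176
  Item 2: 0.62 * 0.38 = 0.2356
  Item 3: 0.53 * 0.47 = 0.2491
  Item 4: 0.5 * 0.5 = 0.25
  Item 5: 0.46 * 0.54 = 0.2484
  Item 6: 0.76 * 0.24 = 0.1824
  Item 7: 0.79 * 0.21 = 0.1659
  Item 8: 0.4 * 0.6 = 0.24
  Item 9: 0.26 * 0.74 = 0.1924
  Item 10: 0.21 * 0.79 = 0.1659
  Item 11: 0.8 * 0.2 = 0.16
  Item 12: 0.75 * 0.25 = 0.1875
Sum(p_i * q_i) = 0.2176 + 0.2356 + 0.2491 + 0.25 + 0.2484 + 0.1824 + 0.1659 + 0.24 + 0.1924 + 0.1659 + 0.16 + 0.1875 = 2.4948
KR-20 = (k/(k-1)) * (1 - Sum(p_i*q_i) / Var_total)
= (12/11) * (1 - 2.4948/6.88)
= 1.0909 * 0.6374
KR-20 = 0.6953

0.6953


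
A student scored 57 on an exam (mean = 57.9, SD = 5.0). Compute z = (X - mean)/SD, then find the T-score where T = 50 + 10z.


z = (X - mean) / SD = (57 - 57.9) / 5.0
z = -0.9 / 5.0
z = -0.18
T-score = T = 50 + 10z
Carry z at full precision (z = -0.9 / 5.0) into the conversion:
T-score = 50 + 10 * (-0.9 / 5.0) = 50 + -9 / 5.0
T-score = 50 + -1.8
T-score = 48.2

48.2


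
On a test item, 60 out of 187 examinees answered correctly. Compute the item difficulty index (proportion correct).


Item difficulty p = number correct / total examinees
p = 60 / 187
p = 0.3209

0.3209


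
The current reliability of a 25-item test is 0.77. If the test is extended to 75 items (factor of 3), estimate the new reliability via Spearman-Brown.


r_new = (n * rxx) / (1 + (n-1) * rxx)
r_new = (3 * 0.77) / (1 + 2 * 0.77)
r_new = 2.31 / 2.54
r_new = 0.9094

0.9094


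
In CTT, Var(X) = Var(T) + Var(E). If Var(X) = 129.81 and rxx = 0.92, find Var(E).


var_true = rxx * var_obs = 0.92 * 129.81 = 119.4252
var_error = var_obs - var_true
var_error = 129.81 - 119.4252
var_error = 10.3848

10.3848


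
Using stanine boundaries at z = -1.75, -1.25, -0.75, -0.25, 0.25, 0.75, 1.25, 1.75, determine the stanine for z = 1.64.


Stanine boundaries: [-1.75, -1.25, -0.75, -0.25, 0.25, 0.75, 1.25, 1.75]
z = 1.64
Check each boundary:
  z >= -1.75 -> could be stanine 2
  z >= -1.25 -> could be stanine 3
  z >= -0.75 -> could be stanine 4
  z >= -0.25 -> could be stanine 5
  z >= 0.25 -> could be stanine 6
  z >= 0.75 -> could be stanine 7
  z >= 1.25 -> could be stanine 8
  z < 1.75
Highest qualifying boundary gives stanine = 8

8


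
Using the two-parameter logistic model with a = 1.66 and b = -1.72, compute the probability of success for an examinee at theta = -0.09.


a*(theta - b) = 1.66 * (-0.09 - -1.72) = 2.7058
exp(-2.7058) = 0.0668
P = 1 / (1 + 0.0668)
P = 0.9374

0.9374


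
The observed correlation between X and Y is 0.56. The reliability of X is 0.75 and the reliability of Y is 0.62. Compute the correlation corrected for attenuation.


r_corrected = rxy / sqrt(rxx * ryy)
= 0.56 / sqrt(0.75 * 0.62)
= 0.56 / sqrt(0.465)
= 0.56 / 0.681909
r_corrected = 0.8212

0.8212


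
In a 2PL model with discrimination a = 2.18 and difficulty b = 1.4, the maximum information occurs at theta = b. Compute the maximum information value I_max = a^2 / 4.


For 2PL, max info at theta = b = 1.4
I_max = a^2 / 4 = 2.18^2 / 4
= 4.7524 / 4
I_max = 1.1881

1.1881


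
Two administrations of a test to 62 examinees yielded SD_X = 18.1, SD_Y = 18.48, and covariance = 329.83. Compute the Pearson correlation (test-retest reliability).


r = cov(X,Y) / (SD_X * SD_Y)
r = 329.83 / (18.1 * 18.48)
r = 329.83 / 334.488
r = 0.9861

0.9861


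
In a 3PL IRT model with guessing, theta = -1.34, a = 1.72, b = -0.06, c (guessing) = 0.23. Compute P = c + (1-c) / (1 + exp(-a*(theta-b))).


logit = 1.72*(-1.34 - -0.06) = -2.2016
P* = 1/(1 + exp(--2.2016)) = 0.0996
P = 0.23 + (1 - 0.23) * 0.0996
P = 0.3067

0.3067


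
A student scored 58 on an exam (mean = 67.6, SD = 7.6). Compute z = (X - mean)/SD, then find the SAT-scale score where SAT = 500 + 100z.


z = (X - mean) / SD = (58 - 67.6) / 7.6
z = -9.6 / 7.6
z = -1.2632
SAT-scale = SAT = 500 + 100z
Carry z at full precision (z = -9.6 / 7.6) into the conversion:
SAT-scale = 500 + 100 * (-9.6 / 7.6) = 500 + -960 / 7.6
SAT-scale = 500 + -126.3158
SAT-scale = 373.6842

373.6842


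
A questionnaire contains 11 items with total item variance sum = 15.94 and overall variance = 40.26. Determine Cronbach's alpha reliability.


alpha = (k/(k-1)) * (1 - sum(si^2)/s_total^2)
= (11/10) * (1 - 15.94/40.26)
alpha = 0.6645

0.6645


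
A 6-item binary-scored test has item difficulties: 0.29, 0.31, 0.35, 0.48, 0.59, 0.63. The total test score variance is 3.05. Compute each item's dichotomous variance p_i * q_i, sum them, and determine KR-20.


For each item, compute p_i * q_i:
  Item 1: 0.29 * 0.71 = 0.2059
  Item 2: 0.31 * 0.69 = 0.2139
  Item 3: 0.35 * 0.65 = 0.2275
  Item 4: 0.48 * 0.52 = 0.2496
  Item 5: 0.59 * 0.41 = 0.2419
  Item 6: 0.63 * 0.37 = 0.2331
Sum(p_i * q_i) = 0.2059 + 0.2139 + 0.2275 + 0.2496 + 0.2419 + 0.2331 = 1.3719
KR-20 = (k/(k-1)) * (1 - Sum(p_i*q_i) / Var_total)
= (6/5) * (1 - 1.3719/3.05)
= 1.2 * 0.5502
KR-20 = 0.6602

0.6602


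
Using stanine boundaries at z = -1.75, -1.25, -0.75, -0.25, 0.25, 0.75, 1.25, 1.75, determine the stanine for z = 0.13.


Stanine boundaries: [-1.75, -1.25, -0.75, -0.25, 0.25, 0.75, 1.25, 1.75]
z = 0.13
Check each boundary:
  z >= -1.75 -> could be stanine 2
  z >= -1.25 -> could be stanine 3
  z >= -0.75 -> could be stanine 4
  z >= -0.25 -> could be stanine 5
  z < 0.25
  z < 0.75
  z < 1.25
  z < 1.75
Highest qualifying boundary gives stanine = 5

5


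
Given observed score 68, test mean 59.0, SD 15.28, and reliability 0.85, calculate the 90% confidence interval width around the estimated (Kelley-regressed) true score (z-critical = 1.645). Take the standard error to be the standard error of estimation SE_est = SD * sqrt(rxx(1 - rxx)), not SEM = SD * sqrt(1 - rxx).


True score estimate = 0.85*68 + 0.15*59.0 = 66.65
SE_est = SD * sqrt(rxx * (1 - rxx)) = 15.28 * sqrt(0.85 * 0.15) = 15.28 * sqrt(0.1275) = 5.456051
CI = T_est +/- z * SE_est, so width = 2 * z * SE_est = 2 * 1.645 * 5.456051
Width = 17.9504

17.9504


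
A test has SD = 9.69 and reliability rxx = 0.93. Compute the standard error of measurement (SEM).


SEM = SD * sqrt(1 - rxx)
SEM = 9.69 * sqrt(1 - 0.93)
SEM = 9.69 * sqrt(0.07) = 9.69 * 0.264575
SEM = 2.5637

2.5637


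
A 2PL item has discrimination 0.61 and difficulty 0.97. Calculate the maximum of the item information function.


For 2PL, max info at theta = b = 0.97
I_max = a^2 / 4 = 0.61^2 / 4
= 0.3721 / 4
I_max = 0.093

0.093


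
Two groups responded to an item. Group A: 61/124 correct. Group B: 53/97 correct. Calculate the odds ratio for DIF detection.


Odds_A = 61/63 = 0.9683
Odds_B = 53/44 = 1.2045
OR = Odds_A / Odds_B = 0.9683 / 1.2045
Exactly, OR = (61 * 44) / (63 * 53) = 2684 / 3339
OR = 0.8038

0.8038


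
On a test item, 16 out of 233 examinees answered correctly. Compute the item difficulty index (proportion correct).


Item difficulty p = number correct / total examinees
p = 16 / 233
p = 0.0687

0.0687


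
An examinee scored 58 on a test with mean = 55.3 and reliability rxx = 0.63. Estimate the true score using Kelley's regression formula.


T_est = rxx * X + (1 - rxx) * mean
T_est = 0.63 * 58 + 0.37 * 55.3
T_est = 36.54 + 20.461
T_est = 57.001

57.001


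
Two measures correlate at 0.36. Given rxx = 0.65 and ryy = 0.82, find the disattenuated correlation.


r_corrected = rxy / sqrt(rxx * ryy)
= 0.36 / sqrt(0.65 * 0.82)
= 0.36 / sqrt(0.533)
= 0.36 / 0.730068
r_corrected = 0.4931

0.4931


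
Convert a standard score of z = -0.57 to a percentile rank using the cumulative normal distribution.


CDF(z) = 0.5 * (1 + erf(z/sqrt(2)))
erf(-0.4031) = -0.4313
CDF = 0.2843
Percentile rank = 0.2843 * 100 = 28.43

28.43


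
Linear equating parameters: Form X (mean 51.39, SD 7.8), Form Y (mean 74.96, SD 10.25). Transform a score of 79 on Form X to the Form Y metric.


slope = SD_Y / SD_X = 10.25 / 7.8 ~ 1.3141
intercept = mean_Y - slope * mean_X = 74.96 - (10.25 / 7.8) * 51.39 ~ 7.4283
Y = slope * X + intercept. To avoid rounding drift from the rounded slope/intercept, evaluate the equivalent form Y = mean_Y + SD_Y * (X - mean_X) / SD_X at full precision:
Y = 74.96 + 10.25 * (79 - 51.39) / 7.8
Y = 74.96 + 10.25 * 27.61 / 7.8
Y = 74.96 + 283.0025 / 7.8
Y = 74.96 + 36.2824
Y = 111.2424

111.2424


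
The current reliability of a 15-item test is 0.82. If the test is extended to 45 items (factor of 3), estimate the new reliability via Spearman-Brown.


r_new = (n * rxx) / (1 + (n-1) * rxx)
r_new = (3 * 0.82) / (1 + 2 * 0.82)
r_new = 2.46 / 2.64
r_new = 0.9318

0.9318


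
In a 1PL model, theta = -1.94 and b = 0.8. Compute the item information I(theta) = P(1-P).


P = 1/(1+exp(-(-1.94-0.8))) = 0.0607
I = P*(1-P) = 0.0607 * 0.9393
I = 0.057

0.057


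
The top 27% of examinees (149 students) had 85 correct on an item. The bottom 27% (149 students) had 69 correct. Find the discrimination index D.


p_upper = 85/149 = 0.5705
p_lower = 69/149 = 0.4631
D = 0.5705 - 0.4631 = 0.1074

0.1074


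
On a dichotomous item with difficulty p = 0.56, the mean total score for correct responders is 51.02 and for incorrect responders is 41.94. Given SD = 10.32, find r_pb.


q = 1 - p = 0.44
rpb = ((M1 - M0) / SD) * sqrt(p * q)
rpb = ((51.02 - 41.94) / 10.32) * sqrt(0.56 * 0.44)
rpb = 0.4367

0.4367


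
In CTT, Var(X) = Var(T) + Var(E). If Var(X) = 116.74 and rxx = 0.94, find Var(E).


var_true = rxx * var_obs = 0.94 * 116.74 = 109.7356
var_error = var_obs - var_true
var_error = 116.74 - 109.7356
var_error = 7.0044

7.0044


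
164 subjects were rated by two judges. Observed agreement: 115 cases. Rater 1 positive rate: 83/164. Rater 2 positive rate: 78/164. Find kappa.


P_o = 115/164 = 0.70122
P_e = (83*78 + 81*86) / 26896 = 0.499703
kappa = (P_o - P_e) / (1 - P_e)
kappa = (0.70122 - 0.499703) / (1 - 0.499703)
kappa = 0.4028

0.4028


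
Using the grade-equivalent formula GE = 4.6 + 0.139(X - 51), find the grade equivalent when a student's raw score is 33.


raw - median = 33 - 51 = -18
slope * diff = 0.139 * -18 = -2.502
GE = 4.6 + -2.502
GE = 2.098

2.098


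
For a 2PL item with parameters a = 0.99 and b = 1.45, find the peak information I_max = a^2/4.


For 2PL, max info at theta = b = 1.45
I_max = a^2 / 4 = 0.99^2 / 4
= 0.9801 / 4
I_max = 0.245

0.245


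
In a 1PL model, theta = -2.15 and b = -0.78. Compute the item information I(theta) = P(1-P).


P = 1/(1+exp(-(-2.15--0.78))) = 0.2026
I = P*(1-P) = 0.2026 * 0.7974
I = 0.1616

0.1616


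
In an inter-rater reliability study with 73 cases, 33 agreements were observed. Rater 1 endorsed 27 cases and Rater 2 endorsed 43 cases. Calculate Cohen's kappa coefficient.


P_o = 33/73 = 0.452055
P_e = (27*43 + 46*30) / 5329 = 0.476825
kappa = (P_o - P_e) / (1 - P_e)
kappa = (0.452055 - 0.476825) / (1 - 0.476825)
kappa = -0.0473

-0.0473


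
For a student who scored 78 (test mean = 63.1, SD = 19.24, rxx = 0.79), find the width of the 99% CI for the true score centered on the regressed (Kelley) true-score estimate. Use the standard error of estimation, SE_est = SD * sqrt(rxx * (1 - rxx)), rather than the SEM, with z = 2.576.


True score estimate = 0.79*78 + 0.21*63.1 = 74.871
SE_est = SD * sqrt(rxx * (1 - rxx)) = 19.24 * sqrt(0.79 * 0.21) = 19.24 * sqrt(0.1659) = 7.83661
CI = T_est +/- z * SE_est, so width = 2 * z * SE_est = 2 * 2.576 * 7.83661
Width = 40.3742

40.3742


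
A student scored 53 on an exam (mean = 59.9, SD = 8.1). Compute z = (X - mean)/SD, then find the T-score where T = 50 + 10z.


z = (X - mean) / SD = (53 - 59.9) / 8.1
z = -6.9 / 8.1
z = -0.8519
T-score = T = 50 + 10z
Carry z at full precision (z = -6.9 / 8.1) into the conversion:
T-score = 50 + 10 * (-6.9 / 8.1) = 50 + -69 / 8.1
T-score = 50 + -8.5185
T-score = 41.4815

41.4815


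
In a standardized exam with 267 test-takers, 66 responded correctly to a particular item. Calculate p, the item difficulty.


Item difficulty p = number correct / total examinees
p = 66 / 267
p = 0.2472

0.2472


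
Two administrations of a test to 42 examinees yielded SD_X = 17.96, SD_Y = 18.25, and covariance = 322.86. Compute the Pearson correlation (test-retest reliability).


r = cov(X,Y) / (SD_X * SD_Y)
r = 322.86 / (17.96 * 18.25)
r = 322.86 / 327.77
r = 0.985

0.985


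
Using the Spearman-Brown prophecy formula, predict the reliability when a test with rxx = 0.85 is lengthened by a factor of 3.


r_new = (n * rxx) / (1 + (n-1) * rxx)
r_new = (3 * 0.85) / (1 + 2 * 0.85)
r_new = 2.55 / 2.7
r_new = 0.9444

0.9444


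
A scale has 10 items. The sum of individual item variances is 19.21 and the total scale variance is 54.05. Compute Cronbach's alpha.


alpha = (k/(k-1)) * (1 - sum(si^2)/s_total^2)
= (10/9) * (1 - 19.21/54.05)
alpha = 0.7162

0.7162


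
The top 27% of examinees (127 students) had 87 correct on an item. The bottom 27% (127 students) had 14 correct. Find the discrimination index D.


p_upper = 87/127 = 0.685
p_lower = 14/127 = 0.1102
D = 0.685 - 0.1102 = 0.5748

0.5748


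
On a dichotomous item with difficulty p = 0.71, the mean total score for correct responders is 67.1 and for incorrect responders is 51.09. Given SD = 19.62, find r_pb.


q = 1 - p = 0.29
rpb = ((M1 - M0) / SD) * sqrt(p * q)
rpb = ((67.1 - 51.09) / 19.62) * sqrt(0.71 * 0.29)
rpb = 0.3703

0.3703


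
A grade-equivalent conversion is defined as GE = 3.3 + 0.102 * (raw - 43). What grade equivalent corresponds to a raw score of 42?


raw - median = 42 - 43 = -1
slope * diff = 0.102 * -1 = -0.102
GE = 3.3 + -0.102
GE = 3.198

3.198


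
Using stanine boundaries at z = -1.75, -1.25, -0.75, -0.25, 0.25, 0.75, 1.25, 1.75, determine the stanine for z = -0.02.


Stanine boundaries: [-1.75, -1.25, -0.75, -0.25, 0.25, 0.75, 1.25, 1.75]
z = -0.02
Check each boundary:
  z >= -1.75 -> could be stanine 2
  z >= -1.25 -> could be stanine 3
  z >= -0.75 -> could be stanine 4
  z >= -0.25 -> could be stanine 5
  z < 0.25
  z < 0.75
  z < 1.25
  z < 1.75
Highest qualifying boundary gives stanine = 5

5


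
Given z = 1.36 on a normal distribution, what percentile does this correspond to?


CDF(z) = 0.5 * (1 + erf(z/sqrt(2)))
erf(0.9617) = 0.8262
CDF = 0.9131
Percentile rank = 0.9131 * 100 = 91.31

91.31


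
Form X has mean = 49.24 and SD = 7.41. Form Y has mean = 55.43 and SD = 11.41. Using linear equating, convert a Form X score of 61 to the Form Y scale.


slope = SD_Y / SD_X = 11.41 / 7.41 ~ 1.5398
intercept = mean_Y - slope * mean_X = 55.43 - (11.41 / 7.41) * 49.24 ~ -20.3903
Y = slope * X + intercept. To avoid rounding drift from the rounded slope/intercept, evaluate the equivalent form Y = mean_Y + SD_Y * (X - mean_X) / SD_X at full precision:
Y = 55.43 + 11.41 * (61 - 49.24) / 7.41
Y = 55.43 + 11.41 * 11.76 / 7.41
Y = 55.43 + 134.1816 / 7.41
Y = 55.43 + 18.1082
Y = 73.5382

73.5382


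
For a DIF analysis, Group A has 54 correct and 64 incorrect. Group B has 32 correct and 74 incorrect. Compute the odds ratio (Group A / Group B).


Odds_A = 54/64 = 0.8438
Odds_B = 32/74 = 0.4324
OR = Odds_A / Odds_B = 0.8438 / 0.4324
Exactly, OR = (54 * 74) / (64 * 32) = 3996 / 2048
OR = 1.9512

1.9512


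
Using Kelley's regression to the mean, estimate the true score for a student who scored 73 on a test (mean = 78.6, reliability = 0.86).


T_est = rxx * X + (1 - rxx) * mean
T_est = 0.86 * 73 + 0.14 * 78.6
T_est = 62.78 + 11.004
T_est = 73.784

73.784


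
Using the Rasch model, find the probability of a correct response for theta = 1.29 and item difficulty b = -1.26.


theta - b = 1.29 - -1.26 = 2.55
exp(-(theta - b)) = exp(-2.55) = 0.0781
P = 1 / (1 + 0.0781)
P = 0.9276

0.9276


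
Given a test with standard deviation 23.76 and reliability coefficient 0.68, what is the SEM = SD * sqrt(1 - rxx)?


SEM = SD * sqrt(1 - rxx)
SEM = 23.76 * sqrt(1 - 0.68)
SEM = 23.76 * sqrt(0.32) = 23.76 * 0.565685
SEM = 13.4407

13.4407


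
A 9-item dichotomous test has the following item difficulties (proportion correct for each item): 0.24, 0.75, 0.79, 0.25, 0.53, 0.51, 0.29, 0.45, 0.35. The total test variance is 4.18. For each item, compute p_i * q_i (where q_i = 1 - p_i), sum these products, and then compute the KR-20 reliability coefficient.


For each item, compute p_i * q_i:
  Item 1: 0.24 * 0.76 = 0.1824
  Item 2: 0.75 * 0.25 = 0.1875
  Item 3: 0.79 * 0.21 = 0.1659
  Item 4: 0.25 * 0.75 = 0.1875
  Item 5: 0.53 * 0.47 = 0.2491
  Item 6: 0.51 * 0.49 = 0.2499
  Item 7: 0.29 * 0.71 = 0.2059
  Item 8: 0.45 * 0.55 = 0.2475
  Item 9: 0.35 * 0.65 = 0.2275
Sum(p_i * q_i) = 0.1824 + 0.1875 + 0.1659 + 0.1875 + 0.2491 + 0.2499 + 0.2059 + 0.2475 + 0.2275 = 1.9032
KR-20 = (k/(k-1)) * (1 - Sum(p_i*q_i) / Var_total)
= (9/8) * (1 - 1.9032/4.18)
= 1.125 * 0.5447
KR-20 = 0.6128

0.6128


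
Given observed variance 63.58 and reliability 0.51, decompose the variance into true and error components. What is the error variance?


var_true = rxx * var_obs = 0.51 * 63.58 = 32.4258
var_error = var_obs - var_true
var_error = 63.58 - 32.4258
var_error = 31.1542

31.1542


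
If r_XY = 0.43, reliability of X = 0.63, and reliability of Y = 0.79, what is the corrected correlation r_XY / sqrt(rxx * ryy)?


r_corrected = rxy / sqrt(rxx * ryy)
= 0.43 / sqrt(0.63 * 0.79)
= 0.43 / sqrt(0.4977)
= 0.43 / 0.705479
r_corrected = 0.6095

0.6095


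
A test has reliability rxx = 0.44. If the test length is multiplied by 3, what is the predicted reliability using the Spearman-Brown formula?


r_new = (n * rxx) / (1 + (n-1) * rxx)
r_new = (3 * 0.44) / (1 + 2 * 0.44)
r_new = 1.32 / 1.88
r_new = 0.7021

0.7021


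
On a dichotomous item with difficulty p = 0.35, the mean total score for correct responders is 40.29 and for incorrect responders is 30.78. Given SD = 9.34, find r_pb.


q = 1 - p = 0.65
rpb = ((M1 - M0) / SD) * sqrt(p * q)
rpb = ((40.29 - 30.78) / 9.34) * sqrt(0.35 * 0.65)
rpb = 0.4857

0.4857


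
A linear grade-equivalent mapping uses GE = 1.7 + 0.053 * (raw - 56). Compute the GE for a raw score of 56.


raw - median = 56 - 56 = 0
slope * diff = 0.053 * 0 = 0.0
GE = 1.7 + 0.0
GE = 1.7

1.7


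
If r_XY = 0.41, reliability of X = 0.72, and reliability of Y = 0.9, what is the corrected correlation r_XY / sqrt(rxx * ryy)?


r_corrected = rxy / sqrt(rxx * ryy)
= 0.41 / sqrt(0.72 * 0.9)
= 0.41 / sqrt(0.648)
= 0.41 / 0.804984
r_corrected = 0.5093

0.5093


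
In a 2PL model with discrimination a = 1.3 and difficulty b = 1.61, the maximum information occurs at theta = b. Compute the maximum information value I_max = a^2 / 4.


For 2PL, max info at theta = b = 1.61
I_max = a^2 / 4 = 1.3^2 / 4
= 1.69 / 4
I_max = 0.4225

0.4225


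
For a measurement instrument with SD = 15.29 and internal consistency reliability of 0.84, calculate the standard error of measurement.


SEM = SD * sqrt(1 - rxx)
SEM = 15.29 * sqrt(1 - 0.84)
SEM = 15.29 * sqrt(0.16) = 15.29 * 0.4
SEM = 6.116

6.116


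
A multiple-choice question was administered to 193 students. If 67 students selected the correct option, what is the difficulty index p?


Item difficulty p = number correct / total examinees
p = 67 / 193
p = 0.3472

0.3472


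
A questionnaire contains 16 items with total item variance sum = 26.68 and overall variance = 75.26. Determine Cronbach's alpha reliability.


alpha = (k/(k-1)) * (1 - sum(si^2)/s_total^2)
= (16/15) * (1 - 26.68/75.26)
alpha = 0.6885

0.6885


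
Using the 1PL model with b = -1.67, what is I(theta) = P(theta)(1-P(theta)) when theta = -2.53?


P = 1/(1+exp(-(-2.53--1.67))) = 0.2973
I = P*(1-P) = 0.2973 * 0.7027
I = 0.2089

0.2089


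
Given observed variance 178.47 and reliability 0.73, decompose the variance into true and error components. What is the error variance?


var_true = rxx * var_obs = 0.73 * 178.47 = 130.2831
var_error = var_obs - var_true
var_error = 178.47 - 130.2831
var_error = 48.1869

48.1869


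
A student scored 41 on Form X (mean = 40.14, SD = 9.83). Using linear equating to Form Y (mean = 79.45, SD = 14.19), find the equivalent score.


slope = SD_Y / SD_X = 14.19 / 9.83 ~ 1.4435
intercept = mean_Y - slope * mean_X = 79.45 - (14.19 / 9.83) * 40.14 ~ 21.5063
Y = slope * X + intercept. To avoid rounding drift from the rounded slope/intercept, evaluate the equivalent form Y = mean_Y + SD_Y * (X - mean_X) / SD_X at full precision:
Y = 79.45 + 14.19 * (41 - 40.14) / 9.83
Y = 79.45 + 14.19 * 0.86 / 9.83
Y = 79.45 + 12.2034 / 9.83
Y = 79.45 + 1.2414
Y = 80.6914

80.6914


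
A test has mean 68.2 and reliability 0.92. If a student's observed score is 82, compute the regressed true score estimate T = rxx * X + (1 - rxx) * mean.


T_est = rxx * X + (1 - rxx) * mean
T_est = 0.92 * 82 + 0.08 * 68.2
T_est = 75.44 + 5.456
T_est = 80.896

80.896


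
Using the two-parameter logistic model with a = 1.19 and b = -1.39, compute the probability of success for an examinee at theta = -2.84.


a*(theta - b) = 1.19 * (-2.84 - -1.39) = -1.7255
exp(--1.7255) = 5.6153
P = 1 / (1 + 5.6153)
P = 0.1512

0.1512


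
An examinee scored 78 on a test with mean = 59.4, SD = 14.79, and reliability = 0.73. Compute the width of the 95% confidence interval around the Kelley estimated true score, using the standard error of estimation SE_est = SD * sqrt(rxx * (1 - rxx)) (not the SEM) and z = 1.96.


True score estimate = 0.73*78 + 0.27*59.4 = 72.978
SE_est = SD * sqrt(rxx * (1 - rxx)) = 14.79 * sqrt(0.73 * 0.27) = 14.79 * sqrt(0.1971) = 6.56616
CI = T_est +/- z * SE_est, so width = 2 * z * SE_est = 2 * 1.96 * 6.56616
Width = 25.7393

25.7393


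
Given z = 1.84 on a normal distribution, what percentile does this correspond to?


CDF(z) = 0.5 * (1 + erf(z/sqrt(2)))
erf(1.3011) = 0.9342
CDF = 0.9671
Percentile rank = 0.9671 * 100 = 96.71

96.71


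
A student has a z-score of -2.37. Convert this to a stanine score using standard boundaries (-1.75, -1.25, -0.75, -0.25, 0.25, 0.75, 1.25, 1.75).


Stanine boundaries: [-1.75, -1.25, -0.75, -0.25, 0.25, 0.75, 1.25, 1.75]
z = -2.37
Check each boundary:
  z < -1.75
  z < -1.25
  z < -0.75
  z < -0.25
  z < 0.25
  z < 0.75
  z < 1.25
  z < 1.75
Highest qualifying boundary gives stanine = 1

1


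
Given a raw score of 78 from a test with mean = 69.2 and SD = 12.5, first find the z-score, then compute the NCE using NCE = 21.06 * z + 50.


z = (X - mean) / SD = (78 - 69.2) / 12.5
z = 8.8 / 12.5
z = 0.704
NCE = NCE = 21.06z + 50
Carry z at full precision (z = 8.8 / 12.5) into the conversion:
NCE = 21.06 * (8.8 / 12.5) + 50 = 185.328 / 12.5 + 50
NCE = 14.8262 + 50
NCE = 64.8262

64.8262


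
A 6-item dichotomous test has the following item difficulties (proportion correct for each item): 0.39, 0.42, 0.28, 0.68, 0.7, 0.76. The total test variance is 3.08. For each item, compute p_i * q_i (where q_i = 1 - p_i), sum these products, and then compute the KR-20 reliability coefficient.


For each item, compute p_i * q_i:
  Item 1: 0.39 * 0.61 = 0.2379
  Item 2: 0.42 * 0.58 = 0.2436
  Item 3: 0.28 * 0.72 = 0.2016
  Item 4: 0.68 * 0.32 = 0.2176
  Item 5: 0.7 * 0.3 = 0.21
  Item 6: 0.76 * 0.24 = 0.1824
Sum(p_i * q_i) = 0.2379 + 0.2436 + 0.2016 + 0.2176 + 0.21 + 0.1824 = 1.2931
KR-20 = (k/(k-1)) * (1 - Sum(p_i*q_i) / Var_total)
= (6/5) * (1 - 1.2931/3.08)
= 1.2 * 0.5802
KR-20 = 0.6962

0.6962


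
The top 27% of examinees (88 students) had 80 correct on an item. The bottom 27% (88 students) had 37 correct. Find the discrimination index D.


p_upper = 80/88 = 0.9091
p_lower = 37/88 = 0.4205
D = 0.9091 - 0.4205 = 0.4886

0.4886


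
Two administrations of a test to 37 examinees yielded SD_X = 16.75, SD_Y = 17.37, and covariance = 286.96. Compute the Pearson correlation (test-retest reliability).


r = cov(X,Y) / (SD_X * SD_Y)
r = 286.96 / (16.75 * 17.37)
r = 286.96 / 290.9475
r = 0.9863

0.9863


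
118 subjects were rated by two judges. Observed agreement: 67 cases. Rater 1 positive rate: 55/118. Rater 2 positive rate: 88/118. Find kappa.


P_o = 67/118 = 0.567797
P_e = (55*88 + 63*30) / 13924 = 0.483338
kappa = (P_o - P_e) / (1 - P_e)
kappa = (0.567797 - 0.483338) / (1 - 0.483338)
kappa = 0.1635

0.1635


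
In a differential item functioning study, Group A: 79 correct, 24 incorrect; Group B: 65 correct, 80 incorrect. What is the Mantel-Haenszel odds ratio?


Odds_A = 79/24 = 3.2917
Odds_B = 65/80 = 0.8125
OR = Odds_A / Odds_B = 3.2917 / 0.8125
Exactly, OR = (79 * 80) / (24 * 65) = 6320 / 1560
OR = 4.0513

4.0513


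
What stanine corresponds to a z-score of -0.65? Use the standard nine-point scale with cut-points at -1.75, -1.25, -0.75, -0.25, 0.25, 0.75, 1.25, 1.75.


Stanine boundaries: [-1.75, -1.25, -0.75, -0.25, 0.25, 0.75, 1.25, 1.75]
z = -0.65
Check each boundary:
  z >= -1.75 -> could be stanine 2
  z >= -1.25 -> could be stanine 3
  z >= -0.75 -> could be stanine 4
  z < -0.25
  z < 0.25
  z < 0.75
  z < 1.25
  z < 1.75
Highest qualifying boundary gives stanine = 4

4


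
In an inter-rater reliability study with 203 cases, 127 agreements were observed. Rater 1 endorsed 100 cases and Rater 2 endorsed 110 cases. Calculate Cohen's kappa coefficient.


P_o = 127/203 = 0.625616
P_e = (100*110 + 103*93) / 41209 = 0.499381
kappa = (P_o - P_e) / (1 - P_e)
kappa = (0.625616 - 0.499381) / (1 - 0.499381)
kappa = 0.2522

0.2522


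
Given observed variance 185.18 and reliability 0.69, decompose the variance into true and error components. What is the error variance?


var_true = rxx * var_obs = 0.69 * 185.18 = 127.7742
var_error = var_obs - var_true
var_error = 185.18 - 127.7742
var_error = 57.4058

57.4058


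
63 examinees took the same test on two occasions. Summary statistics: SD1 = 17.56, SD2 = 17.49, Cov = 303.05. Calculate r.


r = cov(X,Y) / (SD_X * SD_Y)
r = 303.05 / (17.56 * 17.49)
r = 303.05 / 307.1244
r = 0.9867

0.9867


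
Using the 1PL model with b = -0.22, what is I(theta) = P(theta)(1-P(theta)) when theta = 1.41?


P = 1/(1+exp(-(1.41--0.22))) = 0.8362
I = P*(1-P) = 0.8362 * 0.1638
I = 0.137

0.137


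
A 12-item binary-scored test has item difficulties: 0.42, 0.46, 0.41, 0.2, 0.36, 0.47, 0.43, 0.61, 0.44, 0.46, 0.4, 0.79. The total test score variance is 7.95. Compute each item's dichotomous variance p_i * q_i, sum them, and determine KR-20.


For each item, compute p_i * q_i:
  Item 1: 0.42 * 0.58 = 0.2436
  Item 2: 0.46 * 0.54 = 0.2484
  Item 3: 0.41 * 0.59 = 0.2419
  Item 4: 0.2 * 0.8 = 0.16
  Item 5: 0.36 * 0.64 = 0.2304
  Item 6: 0.47 * 0.53 = 0.2491
  Item 7: 0.43 * 0.57 = 0.2451
  Item 8: 0.61 * 0.39 = 0.2379
  Item 9: 0.44 * 0.56 = 0.2464
  Item 10: 0.46 * 0.54 = 0.2484
  Item 11: 0.4 * 0.6 = 0.24
  Item 12: 0.79 * 0.21 = 0.1659
Sum(p_i * q_i) = 0.2436 + 0.2484 + 0.2419 + 0.16 + 0.2304 + 0.2491 + 0.2451 + 0.2379 + 0.2464 + 0.2484 + 0.24 + 0.1659 = 2.7571
KR-20 = (k/(k-1)) * (1 - Sum(p_i*q_i) / Var_total)
= (12/11) * (1 - 2.7571/7.95)
= 1.0909 * 0.6532
KR-20 = 0.7126

0.7126


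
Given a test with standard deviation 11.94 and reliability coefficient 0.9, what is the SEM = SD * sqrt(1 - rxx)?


SEM = SD * sqrt(1 - rxx)
SEM = 11.94 * sqrt(1 - 0.9)
SEM = 11.94 * sqrt(0.1) = 11.94 * 0.316228
SEM = 3.7758

3.7758


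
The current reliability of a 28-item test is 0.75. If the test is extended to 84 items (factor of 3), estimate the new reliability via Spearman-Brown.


r_new = (n * rxx) / (1 + (n-1) * rxx)
r_new = (3 * 0.75) / (1 + 2 * 0.75)
r_new = 2.25 / 2.5
r_new = 0.9

0.9


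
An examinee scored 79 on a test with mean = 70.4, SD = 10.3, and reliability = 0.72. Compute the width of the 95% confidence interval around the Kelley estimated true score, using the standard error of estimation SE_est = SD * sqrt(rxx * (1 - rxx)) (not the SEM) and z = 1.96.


True score estimate = 0.72*79 + 0.28*70.4 = 76.592
SE_est = SD * sqrt(rxx * (1 - rxx)) = 10.3 * sqrt(0.72 * 0.28) = 10.3 * sqrt(0.2016) = 4.624689
CI = T_est +/- z * SE_est, so width = 2 * z * SE_est = 2 * 1.96 * 4.624689
Width = 18.1288

18.1288


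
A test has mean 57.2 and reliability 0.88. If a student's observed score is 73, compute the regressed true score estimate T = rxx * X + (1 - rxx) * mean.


T_est = rxx * X + (1 - rxx) * mean
T_est = 0.88 * 73 + 0.12 * 57.2
T_est = 64.24 + 6.864
T_est = 71.104

71.104


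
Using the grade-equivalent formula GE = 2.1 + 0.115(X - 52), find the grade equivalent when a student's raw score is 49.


raw - median = 49 - 52 = -3
slope * diff = 0.115 * -3 = -0.345
GE = 2.1 + -0.345
GE = 1.755

1.755


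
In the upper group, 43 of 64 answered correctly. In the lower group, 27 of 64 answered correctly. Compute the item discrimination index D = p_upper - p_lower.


p_upper = 43/64 = 0.6719
p_lower = 27/64 = 0.4219
D = 0.6719 - 0.4219 = 0.25

0.25


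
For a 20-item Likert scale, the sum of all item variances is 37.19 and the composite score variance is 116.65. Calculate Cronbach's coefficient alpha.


alpha = (k/(k-1)) * (1 - sum(si^2)/s_total^2)
= (20/19) * (1 - 37.19/116.65)
alpha = 0.717

0.717


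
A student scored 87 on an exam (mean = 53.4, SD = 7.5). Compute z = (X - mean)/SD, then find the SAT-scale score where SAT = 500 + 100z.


z = (X - mean) / SD = (87 - 53.4) / 7.5
z = 33.6 / 7.5
z = 4.48
SAT-scale = SAT = 500 + 100z
Carry z at full precision (z = 33.6 / 7.5) into the conversion:
SAT-scale = 500 + 100 * (33.6 / 7.5) = 500 + 3360 / 7.5
SAT-scale = 500 + 448.0
SAT-scale = 948.0

948.0


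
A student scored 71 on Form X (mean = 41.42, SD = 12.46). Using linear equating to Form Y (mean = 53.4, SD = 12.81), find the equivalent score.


slope = SD_Y / SD_X = 12.81 / 12.46 ~ 1.0281
intercept = mean_Y - slope * mean_X = 53.4 - (12.81 / 12.46) * 41.42 ~ 10.8165
Y = slope * X + intercept. To avoid rounding drift from the rounded slope/intercept, evaluate the equivalent form Y = mean_Y + SD_Y * (X - mean_X) / SD_X at full precision:
Y = 53.4 + 12.81 * (71 - 41.42) / 12.46
Y = 53.4 + 12.81 * 29.58 / 12.46
Y = 53.4 + 378.9198 / 12.46
Y = 53.4 + 30.4109
Y = 83.8109

83.8109


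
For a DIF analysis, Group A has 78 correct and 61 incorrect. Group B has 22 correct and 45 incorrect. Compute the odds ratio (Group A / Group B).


Odds_A = 78/61 = 1.2787
Odds_B = 22/45 = 0.4889
OR = Odds_A / Odds_B = 1.2787 / 0.4889
Exactly, OR = (78 * 45) / (61 * 22) = 3510 / 1342
OR = 2.6155

2.6155


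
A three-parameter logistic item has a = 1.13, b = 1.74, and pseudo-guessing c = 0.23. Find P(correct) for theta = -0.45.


logit = 1.13*(-0.45 - 1.74) = -2.4747
P* = 1/(1 + exp(--2.4747)) = 0.0777
P = 0.23 + (1 - 0.23) * 0.0777
P = 0.2898

0.2898


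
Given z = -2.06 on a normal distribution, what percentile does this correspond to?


CDF(z) = 0.5 * (1 + erf(z/sqrt(2)))
erf(-1.4566) = -0.9606
CDF = 0.0197
Percentile rank = 0.0197 * 100 = 1.97

1.97


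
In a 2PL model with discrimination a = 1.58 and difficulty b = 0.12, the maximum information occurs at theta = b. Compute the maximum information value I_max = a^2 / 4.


For 2PL, max info at theta = b = 0.12
I_max = a^2 / 4 = 1.58^2 / 4
= 2.4964 / 4
I_max = 0.6241

0.6241


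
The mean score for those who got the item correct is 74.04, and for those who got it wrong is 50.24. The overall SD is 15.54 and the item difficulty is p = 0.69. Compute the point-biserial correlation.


q = 1 - p = 0.31
rpb = ((M1 - M0) / SD) * sqrt(p * q)
rpb = ((74.04 - 50.24) / 15.54) * sqrt(0.69 * 0.31)
rpb = 0.7083

0.7083


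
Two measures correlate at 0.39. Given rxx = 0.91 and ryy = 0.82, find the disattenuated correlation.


r_corrected = rxy / sqrt(rxx * ryy)
= 0.39 / sqrt(0.91 * 0.82)
= 0.39 / sqrt(0.7462)
= 0.39 / 0.863829
r_corrected = 0.4515

0.4515


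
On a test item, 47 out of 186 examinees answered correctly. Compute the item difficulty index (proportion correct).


Item difficulty p = number correct / total examinees
p = 47 / 186
p = 0.2527

0.2527


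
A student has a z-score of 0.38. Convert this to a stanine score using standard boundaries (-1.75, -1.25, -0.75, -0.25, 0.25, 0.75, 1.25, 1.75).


Stanine boundaries: [-1.75, -1.25, -0.75, -0.25, 0.25, 0.75, 1.25, 1.75]
z = 0.38
Check each boundary:
  z >= -1.75 -> could be stanine 2
  z >= -1.25 -> could be stanine 3
  z >= -0.75 -> could be stanine 4
  z >= -0.25 -> could be stanine 5
  z >= 0.25 -> could be stanine 6
  z < 0.75
  z < 1.25
  z < 1.75
Highest qualifying boundary gives stanine = 6

6


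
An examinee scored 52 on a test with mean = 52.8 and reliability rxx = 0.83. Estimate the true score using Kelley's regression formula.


T_est = rxx * X + (1 - rxx) * mean
T_est = 0.83 * 52 + 0.17 * 52.8
T_est = 43.16 + 8.976
T_est = 52.136

52.136


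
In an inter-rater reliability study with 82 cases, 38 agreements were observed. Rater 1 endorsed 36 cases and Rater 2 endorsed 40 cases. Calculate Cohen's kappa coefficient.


P_o = 38/82 = 0.463415
P_e = (36*40 + 46*42) / 6724 = 0.501487
kappa = (P_o - P_e) / (1 - P_e)
kappa = (0.463415 - 0.501487) / (1 - 0.501487)
kappa = -0.0764

-0.0764


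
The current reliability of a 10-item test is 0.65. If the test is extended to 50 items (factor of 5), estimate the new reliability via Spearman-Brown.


r_new = (n * rxx) / (1 + (n-1) * rxx)
r_new = (5 * 0.65) / (1 + 4 * 0.65)
r_new = 3.25 / 3.6
r_new = 0.9028

0.9028


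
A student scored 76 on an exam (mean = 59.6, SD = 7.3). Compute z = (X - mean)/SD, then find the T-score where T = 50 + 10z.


z = (X - mean) / SD = (76 - 59.6) / 7.3
z = 16.4 / 7.3
z = 2.2466
T-score = T = 50 + 10z
Carry z at full precision (z = 16.4 / 7.3) into the conversion:
T-score = 50 + 10 * (16.4 / 7.3) = 50 + 164 / 7.3
T-score = 50 + 22.4658
T-score = 72.4658

72.4658


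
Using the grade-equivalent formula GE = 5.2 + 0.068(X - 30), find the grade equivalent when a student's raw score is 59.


raw - median = 59 - 30 = 29
slope * diff = 0.068 * 29 = 1.972
GE = 5.2 + 1.972
GE = 7.172

7.172


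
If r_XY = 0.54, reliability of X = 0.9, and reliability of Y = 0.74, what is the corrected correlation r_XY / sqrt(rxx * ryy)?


r_corrected = rxy / sqrt(rxx * ryy)
= 0.54 / sqrt(0.9 * 0.74)
= 0.54 / sqrt(0.666)
= 0.54 / 0.816088
r_corrected = 0.6617

0.6617


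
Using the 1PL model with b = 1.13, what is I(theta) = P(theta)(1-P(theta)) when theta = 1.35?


P = 1/(1+exp(-(1.35-1.13))) = 0.5548
I = P*(1-P) = 0.5548 * 0.4452
I = 0.247

0.247


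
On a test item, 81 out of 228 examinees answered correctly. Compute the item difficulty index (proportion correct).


Item difficulty p = number correct / total examinees
p = 81 / 228
p = 0.3553

0.3553


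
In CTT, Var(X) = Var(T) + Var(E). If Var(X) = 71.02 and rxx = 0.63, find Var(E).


var_true = rxx * var_obs = 0.63 * 71.02 = 44.7426
var_error = var_obs - var_true
var_error = 71.02 - 44.7426
var_error = 26.2774

26.2774


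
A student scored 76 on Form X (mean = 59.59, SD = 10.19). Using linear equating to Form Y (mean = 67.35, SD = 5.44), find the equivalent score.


slope = SD_Y / SD_X = 5.44 / 10.19 ~ 0.5339
intercept = mean_Y - slope * mean_X = 67.35 - (5.44 / 10.19) * 59.59 ~ 35.5375
Y = slope * X + intercept. To avoid rounding drift from the rounded slope/intercept, evaluate the equivalent form Y = mean_Y + SD_Y * (X - mean_X) / SD_X at full precision:
Y = 67.35 + 5.44 * (76 - 59.59) / 10.19
Y = 67.35 + 5.44 * 16.41 / 10.19
Y = 67.35 + 89.2704 / 10.19
Y = 67.35 + 8.7606
Y = 76.1106

76.1106


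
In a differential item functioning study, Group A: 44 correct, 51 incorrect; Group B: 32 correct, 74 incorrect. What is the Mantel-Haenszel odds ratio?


Odds_A = 44/51 = 0.8627
Odds_B = 32/74 = 0.4324
OR = Odds_A / Odds_B = 0.8627 / 0.4324
Exactly, OR = (44 * 74) / (51 * 32) = 3256 / 1632
OR = 1.9951

1.9951


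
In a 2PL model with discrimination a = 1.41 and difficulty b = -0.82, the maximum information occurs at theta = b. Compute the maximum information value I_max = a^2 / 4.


For 2PL, max info at theta = b = -0.82
I_max = a^2 / 4 = 1.41^2 / 4
= 1.9881 / 4
I_max = 0.497

0.497


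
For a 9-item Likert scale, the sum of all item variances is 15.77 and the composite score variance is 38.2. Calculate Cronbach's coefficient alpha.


alpha = (k/(k-1)) * (1 - sum(si^2)/s_total^2)
= (9/8) * (1 - 15.77/38.2)
alpha = 0.6606

0.6606


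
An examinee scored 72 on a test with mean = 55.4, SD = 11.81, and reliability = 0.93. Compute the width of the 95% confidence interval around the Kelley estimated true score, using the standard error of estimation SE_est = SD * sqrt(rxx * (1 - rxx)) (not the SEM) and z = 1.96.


True score estimate = 0.93*72 + 0.07*55.4 = 70.838
SE_est = SD * sqrt(rxx * (1 - rxx)) = 11.81 * sqrt(0.93 * 0.07) = 11.81 * sqrt(0.0651) = 3.013286
CI = T_est +/- z * SE_est, so width = 2 * z * SE_est = 2 * 1.96 * 3.013286
Width = 11.8121

11.8121


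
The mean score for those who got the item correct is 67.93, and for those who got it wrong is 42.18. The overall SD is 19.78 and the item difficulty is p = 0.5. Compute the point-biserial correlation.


q = 1 - p = 0.5
rpb = ((M1 - M0) / SD) * sqrt(p * q)
rpb = ((67.93 - 42.18) / 19.78) * sqrt(0.5 * 0.5)
rpb = 0.6509

0.6509


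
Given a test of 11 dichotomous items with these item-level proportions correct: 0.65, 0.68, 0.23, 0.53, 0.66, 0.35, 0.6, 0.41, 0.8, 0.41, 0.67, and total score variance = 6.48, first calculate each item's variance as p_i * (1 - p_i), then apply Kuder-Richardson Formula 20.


For each item, compute p_i * q_i:
  Item 1: 0.65 * 0.35 = 0.2275
  Item 2: 0.68 * 0.32 = 0.2176
  Item 3: 0.23 * 0.77 = 0.1771
  Item 4: 0.53 * 0.47 = 0.2491
  Item 5: 0.66 * 0.34 = 0.2244
  Item 6: 0.35 * 0.65 = 0.2275
  Item 7: 0.6 * 0.4 = 0.24
  Item 8: 0.41 * 0.59 = 0.2419
  Item 9: 0.8 * 0.2 = 0.16
  Item 10: 0.41 * 0.59 = 0.2419
  Item 11: 0.67 * 0.33 = 0.2211
Sum(p_i * q_i) = 0.2275 + 0.2176 + 0.1771 + 0.2491 + 0.2244 + 0.2275 + 0.24 + 0.2419 + 0.16 + 0.2419 + 0.2211 = 2.4281
KR-20 = (k/(k-1)) * (1 - Sum(p_i*q_i) / Var_total)
= (11/10) * (1 - 2.4281/6.48)
= 1.1 * 0.6253
KR-20 = 0.6878

0.6878


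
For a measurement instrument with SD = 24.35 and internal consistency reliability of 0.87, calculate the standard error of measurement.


SEM = SD * sqrt(1 - rxx)
SEM = 24.35 * sqrt(1 - 0.87)
SEM = 24.35 * sqrt(0.13) = 24.35 * 0.360555
SEM = 8.7795

8.7795


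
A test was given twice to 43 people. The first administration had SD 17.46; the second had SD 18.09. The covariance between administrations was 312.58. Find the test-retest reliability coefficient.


r = cov(X,Y) / (SD_X * SD_Y)
r = 312.58 / (17.46 * 18.09)
r = 312.58 / 315.8514
r = 0.9896

0.9896
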